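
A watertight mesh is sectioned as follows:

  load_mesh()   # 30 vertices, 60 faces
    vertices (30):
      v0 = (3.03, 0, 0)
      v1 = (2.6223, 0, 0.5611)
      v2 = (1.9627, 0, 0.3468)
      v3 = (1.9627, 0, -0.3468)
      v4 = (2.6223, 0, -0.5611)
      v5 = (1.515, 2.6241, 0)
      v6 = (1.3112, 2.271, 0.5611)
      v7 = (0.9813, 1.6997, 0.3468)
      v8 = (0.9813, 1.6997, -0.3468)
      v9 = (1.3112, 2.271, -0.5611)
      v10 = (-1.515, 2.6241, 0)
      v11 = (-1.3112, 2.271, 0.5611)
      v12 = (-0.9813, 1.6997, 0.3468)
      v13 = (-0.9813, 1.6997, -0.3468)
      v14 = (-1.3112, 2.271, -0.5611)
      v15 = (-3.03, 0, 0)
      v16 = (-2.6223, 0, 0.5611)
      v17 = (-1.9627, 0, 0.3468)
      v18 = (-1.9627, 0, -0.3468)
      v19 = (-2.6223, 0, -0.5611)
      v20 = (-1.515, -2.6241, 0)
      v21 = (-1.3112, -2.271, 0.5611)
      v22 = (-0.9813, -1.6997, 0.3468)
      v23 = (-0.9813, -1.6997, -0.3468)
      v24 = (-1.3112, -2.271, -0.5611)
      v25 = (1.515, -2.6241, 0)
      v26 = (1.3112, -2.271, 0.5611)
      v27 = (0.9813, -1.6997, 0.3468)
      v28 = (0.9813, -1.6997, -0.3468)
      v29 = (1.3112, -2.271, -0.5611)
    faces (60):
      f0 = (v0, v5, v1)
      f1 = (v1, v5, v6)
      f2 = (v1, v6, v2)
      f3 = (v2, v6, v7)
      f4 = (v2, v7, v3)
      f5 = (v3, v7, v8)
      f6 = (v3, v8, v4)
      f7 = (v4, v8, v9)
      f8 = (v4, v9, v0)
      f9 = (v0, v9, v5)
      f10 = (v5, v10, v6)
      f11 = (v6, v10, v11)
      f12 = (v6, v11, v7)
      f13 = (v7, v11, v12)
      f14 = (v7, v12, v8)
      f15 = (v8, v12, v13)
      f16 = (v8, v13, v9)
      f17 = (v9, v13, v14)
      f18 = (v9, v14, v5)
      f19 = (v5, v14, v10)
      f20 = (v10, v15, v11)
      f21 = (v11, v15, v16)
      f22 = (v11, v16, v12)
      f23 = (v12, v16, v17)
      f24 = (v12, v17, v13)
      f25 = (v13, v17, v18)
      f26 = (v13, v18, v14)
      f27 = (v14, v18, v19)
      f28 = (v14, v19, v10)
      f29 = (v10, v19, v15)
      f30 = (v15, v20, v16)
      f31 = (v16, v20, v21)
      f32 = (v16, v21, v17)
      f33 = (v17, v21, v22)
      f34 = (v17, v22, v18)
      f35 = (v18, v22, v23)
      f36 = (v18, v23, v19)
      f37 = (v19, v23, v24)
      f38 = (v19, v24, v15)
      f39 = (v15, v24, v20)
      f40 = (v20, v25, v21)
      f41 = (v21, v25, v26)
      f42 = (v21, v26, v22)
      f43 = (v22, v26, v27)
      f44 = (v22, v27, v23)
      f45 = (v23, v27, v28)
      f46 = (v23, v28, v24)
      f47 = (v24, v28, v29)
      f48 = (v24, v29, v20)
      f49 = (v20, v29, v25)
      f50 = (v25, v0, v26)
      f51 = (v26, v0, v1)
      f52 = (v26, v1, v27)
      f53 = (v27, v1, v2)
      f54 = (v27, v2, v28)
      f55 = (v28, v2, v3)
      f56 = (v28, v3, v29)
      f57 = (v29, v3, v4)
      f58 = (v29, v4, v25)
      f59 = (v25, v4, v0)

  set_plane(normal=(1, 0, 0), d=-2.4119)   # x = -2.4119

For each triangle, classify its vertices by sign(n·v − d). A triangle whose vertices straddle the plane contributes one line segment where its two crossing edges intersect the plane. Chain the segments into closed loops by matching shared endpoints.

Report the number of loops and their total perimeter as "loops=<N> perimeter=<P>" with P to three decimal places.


Straddling triangles (14 of 60):
  (v10,v15,v11) [+-+] → (-2.4119, 1.0706, 0)–(-2.4119, 0.816677, 0.201778)  len=0.3243
  (v11,v15,v16) [+--] → (-2.4119, 0.816677, 0.201778)–(-2.4119, 0.364441, 0.5611)  len=0.5776
  (v11,v16,v12) [+-+] → (-2.4119, 0.364441, 0.5611)–(-2.4119, 0.217926, 0.533624)  len=0.1491
  (v12,v16,v17) [+-+] → (-2.4119, 0.217926, 0.533624)–(-2.4119, 0, 0.492742)  len=0.2217
  (v14,v18,v19) [++-] → (-2.4119, 0, -0.492742)–(-2.4119, 0.364441, -0.5611)  len=0.3708
  (v14,v19,v10) [+-+] → (-2.4119, 0.364441, -0.5611)–(-2.4119, 0.49861, -0.454484)  len=0.1714
  (v10,v19,v15) [+--] → (-2.4119, 0.49861, -0.454484)–(-2.4119, 1.0706, 0)  len=0.7306
  (v15,v20,v16) [-+-] → (-2.4119, -1.0706, 0)–(-2.4119, -0.49861, 0.454484)  len=0.7306
  (v16,v20,v21) [-++] → (-2.4119, -0.49861, 0.454484)–(-2.4119, -0.364441, 0.5611)  len=0.1714
  (v16,v21,v17) [-++] → (-2.4119, -0.364441, 0.5611)–(-2.4119, 0, 0.492742)  len=0.3708
  (v18,v23,v19) [++-] → (-2.4119, -0.217926, -0.533624)–(-2.4119, 0, -0.492742)  len=0.2217
  (v19,v23,v24) [-++] → (-2.4119, -0.217926, -0.533624)–(-2.4119, -0.364441, -0.5611)  len=0.1491
  (v19,v24,v15) [-+-] → (-2.4119, -0.364441, -0.5611)–(-2.4119, -0.816677, -0.201778)  len=0.5776
  (v15,v24,v20) [-++] → (-2.4119, -0.816677, -0.201778)–(-2.4119, -1.0706, 0)  len=0.3243

Chained into 1 loop(s):
  loop 1: 14 segments, perimeter = 5.0909
Total perimeter = 5.091

loops=1 perimeter=5.091


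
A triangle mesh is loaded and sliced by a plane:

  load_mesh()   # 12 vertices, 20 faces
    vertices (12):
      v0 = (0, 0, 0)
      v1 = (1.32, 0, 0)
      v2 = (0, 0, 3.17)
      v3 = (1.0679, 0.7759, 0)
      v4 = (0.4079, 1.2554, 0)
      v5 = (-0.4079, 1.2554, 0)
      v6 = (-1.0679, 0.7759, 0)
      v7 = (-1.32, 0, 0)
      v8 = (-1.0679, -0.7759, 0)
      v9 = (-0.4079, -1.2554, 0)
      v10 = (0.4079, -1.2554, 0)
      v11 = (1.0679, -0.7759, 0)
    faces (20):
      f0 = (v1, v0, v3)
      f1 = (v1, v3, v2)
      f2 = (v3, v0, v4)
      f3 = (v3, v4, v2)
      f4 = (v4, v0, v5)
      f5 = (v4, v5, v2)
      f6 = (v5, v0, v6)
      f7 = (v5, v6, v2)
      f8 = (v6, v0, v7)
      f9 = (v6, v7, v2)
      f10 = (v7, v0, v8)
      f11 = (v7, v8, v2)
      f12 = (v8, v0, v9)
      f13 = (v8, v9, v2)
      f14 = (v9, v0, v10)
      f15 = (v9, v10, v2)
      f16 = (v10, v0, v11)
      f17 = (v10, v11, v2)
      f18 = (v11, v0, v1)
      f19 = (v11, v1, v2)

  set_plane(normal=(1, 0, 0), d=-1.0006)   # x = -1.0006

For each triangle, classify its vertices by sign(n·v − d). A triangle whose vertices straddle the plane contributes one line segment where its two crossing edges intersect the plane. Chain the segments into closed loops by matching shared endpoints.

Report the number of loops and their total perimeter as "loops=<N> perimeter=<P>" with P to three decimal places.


loops=1 perimeter=3.939

Straddling triangles (8 of 20):
  (v5,v0,v6) [++-] → (-1.0006, 0.727002, 0)–(-1.0006, 0.824794, 0)  len=0.0978
  (v5,v6,v2) [+-+] → (-1.0006, 0.824794, 0)–(-1.0006, 0.727002, 0.199776)  len=0.2224
  (v6,v0,v7) [-+-] → (-1.0006, 0.727002, 0)–(-1.0006, 0, 0)  len=0.7270
  (v6,v7,v2) [--+] → (-1.0006, 0, 0.767044)–(-1.0006, 0.727002, 0.199776)  len=0.9221
  (v7,v0,v8) [-+-] → (-1.0006, 0, 0)–(-1.0006, -0.727002, 0)  len=0.7270
  (v7,v8,v2) [--+] → (-1.0006, -0.727002, 0.199776)–(-1.0006, 0, 0.767044)  len=0.9221
  (v8,v0,v9) [-++] → (-1.0006, -0.727002, 0)–(-1.0006, -0.824794, 0)  len=0.0978
  (v8,v9,v2) [-++] → (-1.0006, -0.824794, 0)–(-1.0006, -0.727002, 0.199776)  len=0.2224

Chained into 1 loop(s):
  loop 1: 8 segments, perimeter = 3.9387
Total perimeter = 3.939


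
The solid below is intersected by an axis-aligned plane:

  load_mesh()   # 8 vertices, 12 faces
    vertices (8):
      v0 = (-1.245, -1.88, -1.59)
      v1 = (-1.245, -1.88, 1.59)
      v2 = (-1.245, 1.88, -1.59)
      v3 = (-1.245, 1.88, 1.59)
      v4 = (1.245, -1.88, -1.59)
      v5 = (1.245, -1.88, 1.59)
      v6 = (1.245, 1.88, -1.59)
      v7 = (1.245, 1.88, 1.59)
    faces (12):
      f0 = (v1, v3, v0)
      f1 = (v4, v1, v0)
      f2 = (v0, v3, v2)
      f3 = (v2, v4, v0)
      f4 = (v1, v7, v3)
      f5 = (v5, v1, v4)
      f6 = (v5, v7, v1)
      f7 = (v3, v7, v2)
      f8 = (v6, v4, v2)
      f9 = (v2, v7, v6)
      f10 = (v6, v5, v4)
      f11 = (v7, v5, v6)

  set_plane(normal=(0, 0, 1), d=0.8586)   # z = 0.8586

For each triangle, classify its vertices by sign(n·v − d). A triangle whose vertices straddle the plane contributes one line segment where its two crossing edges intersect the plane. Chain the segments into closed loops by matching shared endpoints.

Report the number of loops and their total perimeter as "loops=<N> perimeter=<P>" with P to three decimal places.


Straddling triangles (8 of 12):
  (v1,v3,v0) [++-] → (-1.245, 1.0152, 0.8586)–(-1.245, -1.88, 0.8586)  len=2.8952
  (v4,v1,v0) [-+-] → (-0.6723, -1.88, 0.8586)–(-1.245, -1.88, 0.8586)  len=0.5727
  (v0,v3,v2) [-+-] → (-1.245, 1.0152, 0.8586)–(-1.245, 1.88, 0.8586)  len=0.8648
  (v5,v1,v4) [++-] → (-0.6723, -1.88, 0.8586)–(1.245, -1.88, 0.8586)  len=1.9173
  (v3,v7,v2) [++-] → (0.6723, 1.88, 0.8586)–(-1.245, 1.88, 0.8586)  len=1.9173
  (v2,v7,v6) [-+-] → (0.6723, 1.88, 0.8586)–(1.245, 1.88, 0.8586)  len=0.5727
  (v6,v5,v4) [-+-] → (1.245, -1.0152, 0.8586)–(1.245, -1.88, 0.8586)  len=0.8648
  (v7,v5,v6) [++-] → (1.245, -1.0152, 0.8586)–(1.245, 1.88, 0.8586)  len=2.8952

Chained into 1 loop(s):
  loop 1: 8 segments, perimeter = 12.5000
Total perimeter = 12.500

loops=1 perimeter=12.500


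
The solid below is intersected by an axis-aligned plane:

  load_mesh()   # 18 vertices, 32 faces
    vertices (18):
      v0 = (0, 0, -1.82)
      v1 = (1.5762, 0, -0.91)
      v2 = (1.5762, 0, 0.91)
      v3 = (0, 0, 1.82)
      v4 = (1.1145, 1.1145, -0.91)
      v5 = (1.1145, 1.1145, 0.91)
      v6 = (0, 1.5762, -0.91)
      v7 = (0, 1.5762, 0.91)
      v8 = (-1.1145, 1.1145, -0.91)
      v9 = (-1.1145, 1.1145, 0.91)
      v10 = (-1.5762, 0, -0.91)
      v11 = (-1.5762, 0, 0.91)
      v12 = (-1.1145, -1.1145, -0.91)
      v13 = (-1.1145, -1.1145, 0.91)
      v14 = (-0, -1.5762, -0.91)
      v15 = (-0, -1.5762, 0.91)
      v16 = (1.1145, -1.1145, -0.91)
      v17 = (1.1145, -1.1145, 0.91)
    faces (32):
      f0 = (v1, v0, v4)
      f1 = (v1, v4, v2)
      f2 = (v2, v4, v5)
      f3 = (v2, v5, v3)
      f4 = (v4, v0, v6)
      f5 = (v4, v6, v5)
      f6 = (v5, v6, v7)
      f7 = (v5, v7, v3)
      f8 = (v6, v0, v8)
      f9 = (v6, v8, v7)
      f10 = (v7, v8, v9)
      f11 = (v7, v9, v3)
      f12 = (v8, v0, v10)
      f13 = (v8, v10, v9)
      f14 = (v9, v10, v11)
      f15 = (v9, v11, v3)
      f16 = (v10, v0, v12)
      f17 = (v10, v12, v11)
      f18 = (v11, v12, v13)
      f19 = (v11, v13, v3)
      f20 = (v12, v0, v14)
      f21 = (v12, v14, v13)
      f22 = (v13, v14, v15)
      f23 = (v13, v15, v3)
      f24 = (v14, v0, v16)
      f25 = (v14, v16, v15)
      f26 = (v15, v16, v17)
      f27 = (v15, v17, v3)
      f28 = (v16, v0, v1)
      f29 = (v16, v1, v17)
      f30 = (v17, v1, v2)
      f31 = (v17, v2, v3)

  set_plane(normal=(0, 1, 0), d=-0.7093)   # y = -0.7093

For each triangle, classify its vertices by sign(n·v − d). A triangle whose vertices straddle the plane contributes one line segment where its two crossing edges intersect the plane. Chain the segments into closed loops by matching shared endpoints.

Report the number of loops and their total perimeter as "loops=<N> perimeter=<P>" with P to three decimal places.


loops=1 perimeter=9.204

Straddling triangles (12 of 32):
  (v10,v0,v12) [++-] → (-0.7093, -0.7093, -1.24085)–(-1.28236, -0.7093, -0.91)  len=0.6617
  (v10,v12,v11) [+-+] → (-1.28236, -0.7093, -0.91)–(-1.28236, -0.7093, -0.248301)  len=0.6617
  (v11,v12,v13) [+--] → (-1.28236, -0.7093, -0.248301)–(-1.28236, -0.7093, 0.91)  len=1.1583
  (v11,v13,v3) [+-+] → (-1.28236, -0.7093, 0.91)–(-0.7093, -0.7093, 1.24085)  len=0.6617
  (v12,v0,v14) [-+-] → (-0.7093, -0.7093, -1.24085)–(0, -0.7093, -1.41049)  len=0.7293
  (v13,v15,v3) [--+] → (0, -0.7093, 1.41049)–(-0.7093, -0.7093, 1.24085)  len=0.7293
  (v14,v0,v16) [-+-] → (0, -0.7093, -1.41049)–(0.7093, -0.7093, -1.24085)  len=0.7293
  (v15,v17,v3) [--+] → (0.7093, -0.7093, 1.24085)–(0, -0.7093, 1.41049)  len=0.7293
  (v16,v0,v1) [-++] → (0.7093, -0.7093, -1.24085)–(1.28236, -0.7093, -0.91)  len=0.6617
  (v16,v1,v17) [-+-] → (1.28236, -0.7093, -0.91)–(1.28236, -0.7093, 0.248301)  len=1.1583
  (v17,v1,v2) [-++] → (1.28236, -0.7093, 0.248301)–(1.28236, -0.7093, 0.91)  len=0.6617
  (v17,v2,v3) [-++] → (1.28236, -0.7093, 0.91)–(0.7093, -0.7093, 1.24085)  len=0.6617

Chained into 1 loop(s):
  loop 1: 12 segments, perimeter = 9.2041
Total perimeter = 9.204


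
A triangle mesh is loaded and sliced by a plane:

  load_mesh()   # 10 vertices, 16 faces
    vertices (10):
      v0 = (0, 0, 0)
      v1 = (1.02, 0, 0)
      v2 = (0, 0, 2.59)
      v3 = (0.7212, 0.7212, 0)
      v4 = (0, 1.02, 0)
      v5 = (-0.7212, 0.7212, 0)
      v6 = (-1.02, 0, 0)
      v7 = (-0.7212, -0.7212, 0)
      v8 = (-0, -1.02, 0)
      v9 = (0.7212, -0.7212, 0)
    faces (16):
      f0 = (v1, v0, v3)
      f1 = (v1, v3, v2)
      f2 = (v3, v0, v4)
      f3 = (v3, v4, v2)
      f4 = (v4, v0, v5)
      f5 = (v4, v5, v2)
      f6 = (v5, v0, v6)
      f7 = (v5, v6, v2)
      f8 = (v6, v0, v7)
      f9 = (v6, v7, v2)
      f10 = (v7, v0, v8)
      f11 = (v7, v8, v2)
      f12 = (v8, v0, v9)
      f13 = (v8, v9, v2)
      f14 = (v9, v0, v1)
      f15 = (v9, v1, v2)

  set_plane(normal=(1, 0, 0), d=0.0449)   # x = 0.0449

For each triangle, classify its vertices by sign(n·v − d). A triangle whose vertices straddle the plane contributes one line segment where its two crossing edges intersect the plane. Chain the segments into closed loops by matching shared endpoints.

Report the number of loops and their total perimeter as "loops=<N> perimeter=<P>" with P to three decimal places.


loops=1 perimeter=7.354

Straddling triangles (8 of 16):
  (v1,v0,v3) [+-+] → (0.0449, 0, 0)–(0.0449, 0.0449, 0)  len=0.0449
  (v1,v3,v2) [++-] → (0.0449, 0.0449, 2.42875)–(0.0449, 0, 2.47599)  len=0.0652
  (v3,v0,v4) [+--] → (0.0449, 0.0449, 0)–(0.0449, 1.0014, 0)  len=0.9565
  (v3,v4,v2) [+--] → (0.0449, 1.0014, 0)–(0.0449, 0.0449, 2.42875)  len=2.6103
  (v8,v0,v9) [--+] → (0.0449, -0.0449, 0)–(0.0449, -1.0014, 0)  len=0.9565
  (v8,v9,v2) [-+-] → (0.0449, -1.0014, 0)–(0.0449, -0.0449, 2.42875)  len=2.6103
  (v9,v0,v1) [+-+] → (0.0449, -0.0449, 0)–(0.0449, 0, 0)  len=0.0449
  (v9,v1,v2) [++-] → (0.0449, 0, 2.47599)–(0.0449, -0.0449, 2.42875)  len=0.0652

Chained into 1 loop(s):
  loop 1: 8 segments, perimeter = 7.3538
Total perimeter = 7.354


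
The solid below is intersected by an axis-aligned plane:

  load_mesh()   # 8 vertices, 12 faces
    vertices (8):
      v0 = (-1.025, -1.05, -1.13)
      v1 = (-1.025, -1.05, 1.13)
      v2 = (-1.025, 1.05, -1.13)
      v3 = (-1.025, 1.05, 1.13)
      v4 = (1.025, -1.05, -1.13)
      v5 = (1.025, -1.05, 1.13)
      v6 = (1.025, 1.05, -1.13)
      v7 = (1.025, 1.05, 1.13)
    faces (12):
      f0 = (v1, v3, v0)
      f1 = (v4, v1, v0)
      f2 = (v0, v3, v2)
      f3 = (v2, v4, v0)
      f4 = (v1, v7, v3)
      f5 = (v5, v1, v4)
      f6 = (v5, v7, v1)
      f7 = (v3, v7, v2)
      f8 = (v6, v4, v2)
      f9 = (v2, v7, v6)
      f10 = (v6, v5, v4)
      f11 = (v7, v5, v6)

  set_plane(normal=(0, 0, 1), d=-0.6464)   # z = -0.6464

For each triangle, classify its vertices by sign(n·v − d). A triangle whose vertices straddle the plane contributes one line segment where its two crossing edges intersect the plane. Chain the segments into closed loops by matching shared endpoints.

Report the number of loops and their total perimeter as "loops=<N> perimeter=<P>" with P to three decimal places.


Straddling triangles (8 of 12):
  (v1,v3,v0) [++-] → (-1.025, -0.600637, -0.6464)–(-1.025, -1.05, -0.6464)  len=0.4494
  (v4,v1,v0) [-+-] → (0.586336, -1.05, -0.6464)–(-1.025, -1.05, -0.6464)  len=1.6113
  (v0,v3,v2) [-+-] → (-1.025, -0.600637, -0.6464)–(-1.025, 1.05, -0.6464)  len=1.6506
  (v5,v1,v4) [++-] → (0.586336, -1.05, -0.6464)–(1.025, -1.05, -0.6464)  len=0.4387
  (v3,v7,v2) [++-] → (-0.586336, 1.05, -0.6464)–(-1.025, 1.05, -0.6464)  len=0.4387
  (v2,v7,v6) [-+-] → (-0.586336, 1.05, -0.6464)–(1.025, 1.05, -0.6464)  len=1.6113
  (v6,v5,v4) [-+-] → (1.025, 0.600637, -0.6464)–(1.025, -1.05, -0.6464)  len=1.6506
  (v7,v5,v6) [++-] → (1.025, 0.600637, -0.6464)–(1.025, 1.05, -0.6464)  len=0.4494

Chained into 1 loop(s):
  loop 1: 8 segments, perimeter = 8.3000
Total perimeter = 8.300

loops=1 perimeter=8.300


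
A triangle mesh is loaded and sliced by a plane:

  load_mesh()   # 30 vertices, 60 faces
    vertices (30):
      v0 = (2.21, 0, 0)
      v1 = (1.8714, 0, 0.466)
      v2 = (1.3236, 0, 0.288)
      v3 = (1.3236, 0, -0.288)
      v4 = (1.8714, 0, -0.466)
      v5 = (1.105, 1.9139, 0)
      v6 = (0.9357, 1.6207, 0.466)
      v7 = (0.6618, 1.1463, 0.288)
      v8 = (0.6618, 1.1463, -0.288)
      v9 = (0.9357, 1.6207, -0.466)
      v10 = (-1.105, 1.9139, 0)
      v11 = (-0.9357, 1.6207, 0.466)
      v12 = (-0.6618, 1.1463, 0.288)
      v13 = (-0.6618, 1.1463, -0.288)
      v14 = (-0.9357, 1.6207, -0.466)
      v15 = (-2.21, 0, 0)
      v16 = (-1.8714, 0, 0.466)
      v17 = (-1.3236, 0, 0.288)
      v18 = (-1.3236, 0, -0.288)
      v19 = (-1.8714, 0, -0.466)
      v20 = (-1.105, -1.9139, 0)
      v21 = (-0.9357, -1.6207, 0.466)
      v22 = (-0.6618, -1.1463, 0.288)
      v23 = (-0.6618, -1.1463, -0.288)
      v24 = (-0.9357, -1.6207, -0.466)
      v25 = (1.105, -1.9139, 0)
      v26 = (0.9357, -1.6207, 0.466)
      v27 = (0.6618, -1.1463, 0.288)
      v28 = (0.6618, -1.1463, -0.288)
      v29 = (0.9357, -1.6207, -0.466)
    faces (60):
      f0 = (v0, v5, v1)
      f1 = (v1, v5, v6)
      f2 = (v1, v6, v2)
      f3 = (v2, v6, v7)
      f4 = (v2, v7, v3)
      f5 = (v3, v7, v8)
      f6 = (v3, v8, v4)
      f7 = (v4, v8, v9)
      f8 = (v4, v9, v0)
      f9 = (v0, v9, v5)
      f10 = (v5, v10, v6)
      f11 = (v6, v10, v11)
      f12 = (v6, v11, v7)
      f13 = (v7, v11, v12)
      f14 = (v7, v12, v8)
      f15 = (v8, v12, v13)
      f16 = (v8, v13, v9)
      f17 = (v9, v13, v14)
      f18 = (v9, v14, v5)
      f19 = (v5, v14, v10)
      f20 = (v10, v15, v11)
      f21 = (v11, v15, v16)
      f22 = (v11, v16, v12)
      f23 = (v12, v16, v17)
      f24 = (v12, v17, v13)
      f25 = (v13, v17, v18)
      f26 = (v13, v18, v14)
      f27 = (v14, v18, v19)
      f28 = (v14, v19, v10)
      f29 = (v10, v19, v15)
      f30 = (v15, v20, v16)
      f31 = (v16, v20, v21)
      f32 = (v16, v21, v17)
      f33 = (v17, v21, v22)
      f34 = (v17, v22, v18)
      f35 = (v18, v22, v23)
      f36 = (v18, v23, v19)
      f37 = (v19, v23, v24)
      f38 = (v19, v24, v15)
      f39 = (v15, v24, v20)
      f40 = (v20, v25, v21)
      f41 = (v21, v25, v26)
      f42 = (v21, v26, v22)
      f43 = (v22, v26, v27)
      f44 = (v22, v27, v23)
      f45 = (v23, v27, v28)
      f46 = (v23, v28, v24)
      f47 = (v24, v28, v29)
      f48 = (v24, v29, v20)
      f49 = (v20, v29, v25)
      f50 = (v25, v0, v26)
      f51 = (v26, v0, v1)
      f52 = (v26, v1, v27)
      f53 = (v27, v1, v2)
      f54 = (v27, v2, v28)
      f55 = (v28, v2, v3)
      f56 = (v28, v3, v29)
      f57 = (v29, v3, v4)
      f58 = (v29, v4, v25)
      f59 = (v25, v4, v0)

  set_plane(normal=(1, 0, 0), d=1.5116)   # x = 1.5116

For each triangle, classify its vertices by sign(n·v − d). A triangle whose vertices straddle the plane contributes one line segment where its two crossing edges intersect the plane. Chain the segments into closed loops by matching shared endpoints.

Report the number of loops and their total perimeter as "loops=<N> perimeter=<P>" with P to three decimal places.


loops=1 perimeter=5.533

Straddling triangles (14 of 60):
  (v0,v5,v1) [+-+] → (1.5116, 1.20965, 0)–(1.5116, 0.898514, 0.247228)  len=0.3974
  (v1,v5,v6) [+--] → (1.5116, 0.898514, 0.247228)–(1.5116, 0.6232, 0.466)  len=0.3517
  (v1,v6,v2) [+--] → (1.5116, 0.6232, 0.466)–(1.5116, 0, 0.349088)  len=0.6341
  (v3,v8,v4) [--+] → (1.5116, 0.340971, -0.413053)–(1.5116, 0, -0.349088)  len=0.3469
  (v4,v8,v9) [+--] → (1.5116, 0.340971, -0.413053)–(1.5116, 0.6232, -0.466)  len=0.2872
  (v4,v9,v0) [+-+] → (1.5116, 0.6232, -0.466)–(1.5116, 0.88825, -0.255399)  len=0.3385
  (v0,v9,v5) [+--] → (1.5116, 0.88825, -0.255399)–(1.5116, 1.20965, 0)  len=0.4105
  (v25,v0,v26) [-+-] → (1.5116, -1.20965, 0)–(1.5116, -0.88825, 0.255399)  len=0.4105
  (v26,v0,v1) [-++] → (1.5116, -0.88825, 0.255399)–(1.5116, -0.6232, 0.466)  len=0.3385
  (v26,v1,v27) [-+-] → (1.5116, -0.6232, 0.466)–(1.5116, -0.340971, 0.413053)  len=0.2872
  (v27,v1,v2) [-+-] → (1.5116, -0.340971, 0.413053)–(1.5116, 0, 0.349088)  len=0.3469
  (v29,v3,v4) [--+] → (1.5116, 0, -0.349088)–(1.5116, -0.6232, -0.466)  len=0.6341
  (v29,v4,v25) [-+-] → (1.5116, -0.6232, -0.466)–(1.5116, -0.898514, -0.247228)  len=0.3517
  (v25,v4,v0) [-++] → (1.5116, -0.898514, -0.247228)–(1.5116, -1.20965, 0)  len=0.3974

Chained into 1 loop(s):
  loop 1: 14 segments, perimeter = 5.5325
Total perimeter = 5.533


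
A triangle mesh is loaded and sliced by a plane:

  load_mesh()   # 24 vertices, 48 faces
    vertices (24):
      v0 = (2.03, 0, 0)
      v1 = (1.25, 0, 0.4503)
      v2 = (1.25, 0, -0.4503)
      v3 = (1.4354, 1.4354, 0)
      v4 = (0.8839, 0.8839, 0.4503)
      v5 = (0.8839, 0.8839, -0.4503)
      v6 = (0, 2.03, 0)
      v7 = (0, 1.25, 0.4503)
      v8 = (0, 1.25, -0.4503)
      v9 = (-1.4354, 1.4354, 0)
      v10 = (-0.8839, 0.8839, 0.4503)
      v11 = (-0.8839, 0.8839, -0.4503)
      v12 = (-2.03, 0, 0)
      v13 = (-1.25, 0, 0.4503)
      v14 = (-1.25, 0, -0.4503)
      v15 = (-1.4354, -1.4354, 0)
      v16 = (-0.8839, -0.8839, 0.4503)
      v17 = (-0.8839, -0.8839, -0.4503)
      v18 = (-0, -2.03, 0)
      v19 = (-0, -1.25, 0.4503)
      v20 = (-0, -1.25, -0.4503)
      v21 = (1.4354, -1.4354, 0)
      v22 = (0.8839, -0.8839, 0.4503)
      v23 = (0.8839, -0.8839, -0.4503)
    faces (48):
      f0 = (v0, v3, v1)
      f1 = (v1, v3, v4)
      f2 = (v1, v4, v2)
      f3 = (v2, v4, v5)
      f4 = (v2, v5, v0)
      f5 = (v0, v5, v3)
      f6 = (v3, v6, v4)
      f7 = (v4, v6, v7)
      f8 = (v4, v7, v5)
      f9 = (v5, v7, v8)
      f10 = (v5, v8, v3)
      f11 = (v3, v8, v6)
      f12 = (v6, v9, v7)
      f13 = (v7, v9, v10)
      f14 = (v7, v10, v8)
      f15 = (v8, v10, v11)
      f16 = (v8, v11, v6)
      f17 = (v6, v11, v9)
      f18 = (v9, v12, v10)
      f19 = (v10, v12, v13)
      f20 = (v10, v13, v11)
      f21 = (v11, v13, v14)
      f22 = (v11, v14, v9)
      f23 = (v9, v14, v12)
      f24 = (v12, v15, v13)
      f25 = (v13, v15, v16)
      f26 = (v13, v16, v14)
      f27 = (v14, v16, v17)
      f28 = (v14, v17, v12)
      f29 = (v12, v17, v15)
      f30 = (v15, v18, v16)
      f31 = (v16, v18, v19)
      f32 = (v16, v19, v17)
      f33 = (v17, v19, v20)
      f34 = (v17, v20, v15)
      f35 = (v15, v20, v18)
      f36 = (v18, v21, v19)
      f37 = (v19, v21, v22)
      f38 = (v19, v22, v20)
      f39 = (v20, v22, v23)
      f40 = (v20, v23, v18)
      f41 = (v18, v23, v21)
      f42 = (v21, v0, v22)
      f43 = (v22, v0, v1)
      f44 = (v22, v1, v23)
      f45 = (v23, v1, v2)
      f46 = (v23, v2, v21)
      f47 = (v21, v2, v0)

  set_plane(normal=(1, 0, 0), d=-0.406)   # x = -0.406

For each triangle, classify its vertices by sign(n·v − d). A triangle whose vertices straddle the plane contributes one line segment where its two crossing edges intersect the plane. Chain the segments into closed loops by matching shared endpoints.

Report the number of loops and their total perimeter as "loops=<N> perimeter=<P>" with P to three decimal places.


Straddling triangles (12 of 48):
  (v6,v9,v7) [+-+] → (-0.406, 1.86182, 0)–(-0.406, 1.30244, 0.322934)  len=0.6459
  (v7,v9,v10) [+--] → (-0.406, 1.30244, 0.322934)–(-0.406, 1.08184, 0.4503)  len=0.2547
  (v7,v10,v8) [+-+] → (-0.406, 1.08184, 0.4503)–(-0.406, 1.08184, -0.0366292)  len=0.4869
  (v8,v10,v11) [+--] → (-0.406, 1.08184, -0.0366292)–(-0.406, 1.08184, -0.4503)  len=0.4137
  (v8,v11,v6) [+-+] → (-0.406, 1.08184, -0.4503)–(-0.406, 1.50356, -0.206835)  len=0.4870
  (v6,v11,v9) [+--] → (-0.406, 1.50356, -0.206835)–(-0.406, 1.86182, 0)  len=0.4137
  (v15,v18,v16) [-+-] → (-0.406, -1.86182, 0)–(-0.406, -1.50356, 0.206835)  len=0.4137
  (v16,v18,v19) [-++] → (-0.406, -1.50356, 0.206835)–(-0.406, -1.08184, 0.4503)  len=0.4870
  (v16,v19,v17) [-+-] → (-0.406, -1.08184, 0.4503)–(-0.406, -1.08184, 0.0366292)  len=0.4137
  (v17,v19,v20) [-++] → (-0.406, -1.08184, 0.0366292)–(-0.406, -1.08184, -0.4503)  len=0.4869
  (v17,v20,v15) [-+-] → (-0.406, -1.08184, -0.4503)–(-0.406, -1.30244, -0.322934)  len=0.2547
  (v15,v20,v18) [-++] → (-0.406, -1.30244, -0.322934)–(-0.406, -1.86182, 0)  len=0.6459

Chained into 2 loop(s):
  loop 1: 6 segments, perimeter = 2.7019
  loop 2: 6 segments, perimeter = 2.7019
Total perimeter = 5.404

loops=2 perimeter=5.404


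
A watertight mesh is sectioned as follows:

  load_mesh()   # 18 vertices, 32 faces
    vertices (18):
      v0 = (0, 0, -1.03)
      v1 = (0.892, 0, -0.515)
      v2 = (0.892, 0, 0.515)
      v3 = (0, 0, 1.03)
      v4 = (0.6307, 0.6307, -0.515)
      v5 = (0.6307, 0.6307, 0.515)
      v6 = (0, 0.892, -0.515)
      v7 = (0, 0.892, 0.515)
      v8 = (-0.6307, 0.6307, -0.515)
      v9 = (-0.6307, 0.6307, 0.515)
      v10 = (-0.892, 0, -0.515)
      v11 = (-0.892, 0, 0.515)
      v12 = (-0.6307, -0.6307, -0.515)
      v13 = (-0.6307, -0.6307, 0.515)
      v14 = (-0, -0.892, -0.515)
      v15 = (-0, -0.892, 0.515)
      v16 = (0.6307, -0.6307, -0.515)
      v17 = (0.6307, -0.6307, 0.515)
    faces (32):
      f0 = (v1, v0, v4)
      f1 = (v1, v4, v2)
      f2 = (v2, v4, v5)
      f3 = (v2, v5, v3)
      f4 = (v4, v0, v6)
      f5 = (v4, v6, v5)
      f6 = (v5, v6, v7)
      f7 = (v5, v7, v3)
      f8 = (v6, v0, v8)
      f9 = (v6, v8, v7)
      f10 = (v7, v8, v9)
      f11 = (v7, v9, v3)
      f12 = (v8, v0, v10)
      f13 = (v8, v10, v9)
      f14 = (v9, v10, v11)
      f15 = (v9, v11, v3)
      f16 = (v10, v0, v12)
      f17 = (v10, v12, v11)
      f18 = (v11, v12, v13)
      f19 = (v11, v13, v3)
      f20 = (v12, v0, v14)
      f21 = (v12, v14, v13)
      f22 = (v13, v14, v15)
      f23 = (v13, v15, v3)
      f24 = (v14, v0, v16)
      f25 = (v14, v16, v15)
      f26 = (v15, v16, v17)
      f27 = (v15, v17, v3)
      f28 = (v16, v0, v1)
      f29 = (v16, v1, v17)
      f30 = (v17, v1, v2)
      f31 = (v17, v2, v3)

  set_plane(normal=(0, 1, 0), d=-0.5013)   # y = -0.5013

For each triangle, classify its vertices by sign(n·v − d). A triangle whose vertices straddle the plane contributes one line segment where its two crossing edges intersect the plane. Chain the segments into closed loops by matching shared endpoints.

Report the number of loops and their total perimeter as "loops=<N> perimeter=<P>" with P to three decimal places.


Straddling triangles (12 of 32):
  (v10,v0,v12) [++-] → (-0.5013, -0.5013, -0.620662)–(-0.684311, -0.5013, -0.515)  len=0.2113
  (v10,v12,v11) [+-+] → (-0.684311, -0.5013, -0.515)–(-0.684311, -0.5013, -0.303676)  len=0.2113
  (v11,v12,v13) [+--] → (-0.684311, -0.5013, -0.303676)–(-0.684311, -0.5013, 0.515)  len=0.8187
  (v11,v13,v3) [+-+] → (-0.684311, -0.5013, 0.515)–(-0.5013, -0.5013, 0.620662)  len=0.2113
  (v12,v0,v14) [-+-] → (-0.5013, -0.5013, -0.620662)–(0, -0.5013, -0.740572)  len=0.5154
  (v13,v15,v3) [--+] → (0, -0.5013, 0.740572)–(-0.5013, -0.5013, 0.620662)  len=0.5154
  (v14,v0,v16) [-+-] → (0, -0.5013, -0.740572)–(0.5013, -0.5013, -0.620662)  len=0.5154
  (v15,v17,v3) [--+] → (0.5013, -0.5013, 0.620662)–(0, -0.5013, 0.740572)  len=0.5154
  (v16,v0,v1) [-++] → (0.5013, -0.5013, -0.620662)–(0.684311, -0.5013, -0.515)  len=0.2113
  (v16,v1,v17) [-+-] → (0.684311, -0.5013, -0.515)–(0.684311, -0.5013, 0.303676)  len=0.8187
  (v17,v1,v2) [-++] → (0.684311, -0.5013, 0.303676)–(0.684311, -0.5013, 0.515)  len=0.2113
  (v17,v2,v3) [-++] → (0.684311, -0.5013, 0.515)–(0.5013, -0.5013, 0.620662)  len=0.2113

Chained into 1 loop(s):
  loop 1: 12 segments, perimeter = 4.9671
Total perimeter = 4.967

loops=1 perimeter=4.967


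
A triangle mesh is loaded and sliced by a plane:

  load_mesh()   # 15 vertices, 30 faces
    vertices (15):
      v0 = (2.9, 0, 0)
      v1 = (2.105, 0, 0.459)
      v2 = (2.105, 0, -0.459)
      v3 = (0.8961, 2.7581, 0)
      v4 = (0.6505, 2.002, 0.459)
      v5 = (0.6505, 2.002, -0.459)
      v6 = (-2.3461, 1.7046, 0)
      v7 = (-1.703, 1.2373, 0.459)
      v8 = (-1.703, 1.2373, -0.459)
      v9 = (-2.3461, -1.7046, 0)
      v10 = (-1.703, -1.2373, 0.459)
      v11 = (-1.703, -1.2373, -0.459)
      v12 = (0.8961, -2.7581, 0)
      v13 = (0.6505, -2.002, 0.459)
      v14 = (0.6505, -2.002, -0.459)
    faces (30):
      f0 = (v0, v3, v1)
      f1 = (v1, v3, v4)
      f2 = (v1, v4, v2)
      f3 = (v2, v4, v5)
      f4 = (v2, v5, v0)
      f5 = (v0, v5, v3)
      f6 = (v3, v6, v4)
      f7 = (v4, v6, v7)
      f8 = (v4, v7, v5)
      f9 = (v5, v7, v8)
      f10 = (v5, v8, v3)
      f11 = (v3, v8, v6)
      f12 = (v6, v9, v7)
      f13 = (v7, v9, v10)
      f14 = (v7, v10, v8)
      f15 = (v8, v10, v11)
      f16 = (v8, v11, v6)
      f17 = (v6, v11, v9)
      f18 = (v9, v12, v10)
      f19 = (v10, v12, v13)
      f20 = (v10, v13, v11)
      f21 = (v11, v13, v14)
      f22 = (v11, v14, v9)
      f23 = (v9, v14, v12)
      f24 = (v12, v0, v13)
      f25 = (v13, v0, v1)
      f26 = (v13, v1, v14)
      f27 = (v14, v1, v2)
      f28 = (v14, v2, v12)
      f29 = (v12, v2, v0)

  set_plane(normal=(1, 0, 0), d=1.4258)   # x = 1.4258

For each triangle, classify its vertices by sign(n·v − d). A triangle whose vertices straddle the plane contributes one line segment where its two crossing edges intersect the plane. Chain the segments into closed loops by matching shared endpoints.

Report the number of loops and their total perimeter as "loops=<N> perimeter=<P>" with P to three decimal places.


Straddling triangles (12 of 30):
  (v0,v3,v1) [+-+] → (1.4258, 2.02904, 0)–(1.4258, 1.54959, 0.201119)  len=0.5199
  (v1,v3,v4) [+--] → (1.4258, 1.54959, 0.201119)–(1.4258, 0.934863, 0.459)  len=0.6666
  (v1,v4,v2) [+-+] → (1.4258, 0.934863, 0.459)–(1.4258, 0.934863, -0.0303265)  len=0.4893
  (v2,v4,v5) [+--] → (1.4258, 0.934863, -0.0303265)–(1.4258, 0.934863, -0.459)  len=0.4287
  (v2,v5,v0) [+-+] → (1.4258, 0.934863, -0.459)–(1.4258, 1.312, -0.300804)  len=0.4090
  (v0,v5,v3) [+--] → (1.4258, 1.312, -0.300804)–(1.4258, 2.02904, 0)  len=0.7776
  (v12,v0,v13) [-+-] → (1.4258, -2.02904, 0)–(1.4258, -1.312, 0.300804)  len=0.7776
  (v13,v0,v1) [-++] → (1.4258, -1.312, 0.300804)–(1.4258, -0.934863, 0.459)  len=0.4090
  (v13,v1,v14) [-+-] → (1.4258, -0.934863, 0.459)–(1.4258, -0.934863, 0.0303265)  len=0.4287
  (v14,v1,v2) [-++] → (1.4258, -0.934863, 0.0303265)–(1.4258, -0.934863, -0.459)  len=0.4893
  (v14,v2,v12) [-+-] → (1.4258, -0.934863, -0.459)–(1.4258, -1.54959, -0.201119)  len=0.6666
  (v12,v2,v0) [-++] → (1.4258, -1.54959, -0.201119)–(1.4258, -2.02904, 0)  len=0.5199

Chained into 2 loop(s):
  loop 1: 6 segments, perimeter = 3.2911
  loop 2: 6 segments, perimeter = 3.2911
Total perimeter = 6.582

loops=2 perimeter=6.582


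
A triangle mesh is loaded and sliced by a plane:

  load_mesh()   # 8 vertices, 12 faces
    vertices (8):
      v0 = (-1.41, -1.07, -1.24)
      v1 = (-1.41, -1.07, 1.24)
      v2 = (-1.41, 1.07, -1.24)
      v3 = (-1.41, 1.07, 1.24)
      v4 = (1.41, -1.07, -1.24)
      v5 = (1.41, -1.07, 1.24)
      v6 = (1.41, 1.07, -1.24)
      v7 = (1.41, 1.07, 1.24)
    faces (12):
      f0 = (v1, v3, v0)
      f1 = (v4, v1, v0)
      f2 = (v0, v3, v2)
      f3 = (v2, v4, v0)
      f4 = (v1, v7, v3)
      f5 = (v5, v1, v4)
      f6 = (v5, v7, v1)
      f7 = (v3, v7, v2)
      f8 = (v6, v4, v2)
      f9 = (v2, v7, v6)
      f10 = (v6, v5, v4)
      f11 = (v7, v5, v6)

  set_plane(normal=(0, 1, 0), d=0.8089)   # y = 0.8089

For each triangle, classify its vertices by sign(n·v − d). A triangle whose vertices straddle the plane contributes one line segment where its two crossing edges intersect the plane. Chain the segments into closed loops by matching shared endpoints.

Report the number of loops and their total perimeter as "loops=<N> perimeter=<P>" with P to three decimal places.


Straddling triangles (8 of 12):
  (v1,v3,v0) [-+-] → (-1.41, 0.8089, 1.24)–(-1.41, 0.8089, 0.937417)  len=0.3026
  (v0,v3,v2) [-++] → (-1.41, 0.8089, 0.937417)–(-1.41, 0.8089, -1.24)  len=2.1774
  (v2,v4,v0) [+--] → (-1.06593, 0.8089, -1.24)–(-1.41, 0.8089, -1.24)  len=0.3441
  (v1,v7,v3) [-++] → (1.06593, 0.8089, 1.24)–(-1.41, 0.8089, 1.24)  len=2.4759
  (v5,v7,v1) [-+-] → (1.41, 0.8089, 1.24)–(1.06593, 0.8089, 1.24)  len=0.3441
  (v6,v4,v2) [+-+] → (1.41, 0.8089, -1.24)–(-1.06593, 0.8089, -1.24)  len=2.4759
  (v6,v5,v4) [+--] → (1.41, 0.8089, -0.937417)–(1.41, 0.8089, -1.24)  len=0.3026
  (v7,v5,v6) [+-+] → (1.41, 0.8089, 1.24)–(1.41, 0.8089, -0.937417)  len=2.1774

Chained into 1 loop(s):
  loop 1: 8 segments, perimeter = 10.6000
Total perimeter = 10.600

loops=1 perimeter=10.600


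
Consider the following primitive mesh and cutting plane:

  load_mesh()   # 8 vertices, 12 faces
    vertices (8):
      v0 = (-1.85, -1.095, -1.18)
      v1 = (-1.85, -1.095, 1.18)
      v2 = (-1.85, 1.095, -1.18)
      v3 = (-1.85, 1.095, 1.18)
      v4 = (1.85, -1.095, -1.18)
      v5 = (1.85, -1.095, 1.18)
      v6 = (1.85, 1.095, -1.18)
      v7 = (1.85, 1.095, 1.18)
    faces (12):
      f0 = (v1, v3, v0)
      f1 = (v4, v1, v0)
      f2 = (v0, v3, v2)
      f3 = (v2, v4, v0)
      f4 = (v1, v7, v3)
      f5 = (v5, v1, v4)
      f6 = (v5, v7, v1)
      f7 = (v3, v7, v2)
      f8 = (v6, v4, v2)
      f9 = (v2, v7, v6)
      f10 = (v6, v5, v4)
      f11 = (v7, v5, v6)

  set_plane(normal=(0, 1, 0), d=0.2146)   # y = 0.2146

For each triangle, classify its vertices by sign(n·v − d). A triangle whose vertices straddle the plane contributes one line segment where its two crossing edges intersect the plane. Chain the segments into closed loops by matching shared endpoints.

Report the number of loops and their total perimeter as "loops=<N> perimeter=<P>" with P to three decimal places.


Straddling triangles (8 of 12):
  (v1,v3,v0) [-+-] → (-1.85, 0.2146, 1.18)–(-1.85, 0.2146, 0.231258)  len=0.9487
  (v0,v3,v2) [-++] → (-1.85, 0.2146, 0.231258)–(-1.85, 0.2146, -1.18)  len=1.4113
  (v2,v4,v0) [+--] → (-0.362566, 0.2146, -1.18)–(-1.85, 0.2146, -1.18)  len=1.4874
  (v1,v7,v3) [-++] → (0.362566, 0.2146, 1.18)–(-1.85, 0.2146, 1.18)  len=2.2126
  (v5,v7,v1) [-+-] → (1.85, 0.2146, 1.18)–(0.362566, 0.2146, 1.18)  len=1.4874
  (v6,v4,v2) [+-+] → (1.85, 0.2146, -1.18)–(-0.362566, 0.2146, -1.18)  len=2.2126
  (v6,v5,v4) [+--] → (1.85, 0.2146, -0.231258)–(1.85, 0.2146, -1.18)  len=0.9487
  (v7,v5,v6) [+-+] → (1.85, 0.2146, 1.18)–(1.85, 0.2146, -0.231258)  len=1.4113

Chained into 1 loop(s):
  loop 1: 8 segments, perimeter = 12.1200
Total perimeter = 12.120

loops=1 perimeter=12.120


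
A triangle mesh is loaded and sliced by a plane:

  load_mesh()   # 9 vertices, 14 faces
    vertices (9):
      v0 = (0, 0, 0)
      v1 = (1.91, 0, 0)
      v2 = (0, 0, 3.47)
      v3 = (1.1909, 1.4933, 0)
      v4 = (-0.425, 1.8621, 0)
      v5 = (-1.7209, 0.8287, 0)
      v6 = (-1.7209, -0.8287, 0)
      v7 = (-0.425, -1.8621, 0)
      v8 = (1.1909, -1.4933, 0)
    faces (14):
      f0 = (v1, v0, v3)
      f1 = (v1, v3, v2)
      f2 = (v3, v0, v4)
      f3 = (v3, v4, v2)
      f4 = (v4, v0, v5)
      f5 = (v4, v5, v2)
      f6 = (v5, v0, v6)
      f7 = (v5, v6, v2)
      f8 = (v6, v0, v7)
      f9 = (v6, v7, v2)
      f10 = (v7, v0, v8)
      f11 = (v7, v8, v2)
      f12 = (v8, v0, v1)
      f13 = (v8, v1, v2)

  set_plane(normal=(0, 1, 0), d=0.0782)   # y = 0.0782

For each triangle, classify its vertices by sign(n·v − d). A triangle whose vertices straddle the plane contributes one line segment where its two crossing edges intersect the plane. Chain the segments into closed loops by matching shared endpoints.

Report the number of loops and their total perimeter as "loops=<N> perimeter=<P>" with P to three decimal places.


Straddling triangles (8 of 14):
  (v1,v0,v3) [--+] → (0.0623641, 0.0782, 0)–(1.87234, 0.0782, 0)  len=1.8100
  (v1,v3,v2) [-+-] → (1.87234, 0.0782, 0)–(0.0623641, 0.0782, 3.28829)  len=3.7535
  (v3,v0,v4) [+-+] → (0.0623641, 0.0782, 0)–(-0.0178481, 0.0782, 0)  len=0.0802
  (v3,v4,v2) [++-] → (-0.0178481, 0.0782, 3.32428)–(0.0623641, 0.0782, 3.28829)  len=0.0879
  (v4,v0,v5) [+-+] → (-0.0178481, 0.0782, 0)–(-0.162392, 0.0782, 0)  len=0.1445
  (v4,v5,v2) [++-] → (-0.162392, 0.0782, 3.14255)–(-0.0178481, 0.0782, 3.32428)  len=0.2322
  (v5,v0,v6) [+--] → (-0.162392, 0.0782, 0)–(-1.7209, 0.0782, 0)  len=1.5585
  (v5,v6,v2) [+--] → (-1.7209, 0.0782, 0)–(-0.162392, 0.0782, 3.14255)  len=3.5078

Chained into 1 loop(s):
  loop 1: 8 segments, perimeter = 11.1747
Total perimeter = 11.175

loops=1 perimeter=11.175


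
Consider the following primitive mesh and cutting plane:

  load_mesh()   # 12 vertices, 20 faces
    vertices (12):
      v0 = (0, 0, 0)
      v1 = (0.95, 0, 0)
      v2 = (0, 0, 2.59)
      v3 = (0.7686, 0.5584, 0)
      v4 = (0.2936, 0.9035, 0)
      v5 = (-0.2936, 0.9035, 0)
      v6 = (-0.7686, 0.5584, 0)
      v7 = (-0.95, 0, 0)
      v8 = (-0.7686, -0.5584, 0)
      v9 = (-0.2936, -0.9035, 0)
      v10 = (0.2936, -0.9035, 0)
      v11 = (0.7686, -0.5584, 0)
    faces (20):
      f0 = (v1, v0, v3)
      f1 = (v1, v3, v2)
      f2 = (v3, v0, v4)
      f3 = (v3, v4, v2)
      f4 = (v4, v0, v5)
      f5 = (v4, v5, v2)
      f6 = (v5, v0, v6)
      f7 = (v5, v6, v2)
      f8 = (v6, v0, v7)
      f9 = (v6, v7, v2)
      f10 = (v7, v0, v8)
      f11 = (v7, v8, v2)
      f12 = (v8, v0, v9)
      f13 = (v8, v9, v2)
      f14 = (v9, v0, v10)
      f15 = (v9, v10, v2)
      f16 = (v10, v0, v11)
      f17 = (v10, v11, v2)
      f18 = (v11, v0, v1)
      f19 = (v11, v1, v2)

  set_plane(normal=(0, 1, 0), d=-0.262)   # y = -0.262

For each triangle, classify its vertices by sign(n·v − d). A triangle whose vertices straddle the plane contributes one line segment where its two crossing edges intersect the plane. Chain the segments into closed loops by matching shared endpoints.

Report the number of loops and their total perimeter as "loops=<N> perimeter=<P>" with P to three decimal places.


loops=1 perimeter=5.908

Straddling triangles (10 of 20):
  (v7,v0,v8) [++-] → (-0.360625, -0.262, 0)–(-0.864888, -0.262, 0)  len=0.5043
  (v7,v8,v2) [+-+] → (-0.864888, -0.262, 0)–(-0.360625, -0.262, 1.37478)  len=1.4643
  (v8,v0,v9) [-+-] → (-0.360625, -0.262, 0)–(-0.0851391, -0.262, 0)  len=0.2755
  (v8,v9,v2) [--+] → (-0.0851391, -0.262, 1.83894)–(-0.360625, -0.262, 1.37478)  len=0.5398
  (v9,v0,v10) [-+-] → (-0.0851391, -0.262, 0)–(0.0851391, -0.262, 0)  len=0.1703
  (v9,v10,v2) [--+] → (0.0851391, -0.262, 1.83894)–(-0.0851391, -0.262, 1.83894)  len=0.1703
  (v10,v0,v11) [-+-] → (0.0851391, -0.262, 0)–(0.360625, -0.262, 0)  len=0.2755
  (v10,v11,v2) [--+] → (0.360625, -0.262, 1.37478)–(0.0851391, -0.262, 1.83894)  len=0.5398
  (v11,v0,v1) [-++] → (0.360625, -0.262, 0)–(0.864888, -0.262, 0)  len=0.5043
  (v11,v1,v2) [-++] → (0.864888, -0.262, 0)–(0.360625, -0.262, 1.37478)  len=1.4643

Chained into 1 loop(s):
  loop 1: 10 segments, perimeter = 5.9083
Total perimeter = 5.908


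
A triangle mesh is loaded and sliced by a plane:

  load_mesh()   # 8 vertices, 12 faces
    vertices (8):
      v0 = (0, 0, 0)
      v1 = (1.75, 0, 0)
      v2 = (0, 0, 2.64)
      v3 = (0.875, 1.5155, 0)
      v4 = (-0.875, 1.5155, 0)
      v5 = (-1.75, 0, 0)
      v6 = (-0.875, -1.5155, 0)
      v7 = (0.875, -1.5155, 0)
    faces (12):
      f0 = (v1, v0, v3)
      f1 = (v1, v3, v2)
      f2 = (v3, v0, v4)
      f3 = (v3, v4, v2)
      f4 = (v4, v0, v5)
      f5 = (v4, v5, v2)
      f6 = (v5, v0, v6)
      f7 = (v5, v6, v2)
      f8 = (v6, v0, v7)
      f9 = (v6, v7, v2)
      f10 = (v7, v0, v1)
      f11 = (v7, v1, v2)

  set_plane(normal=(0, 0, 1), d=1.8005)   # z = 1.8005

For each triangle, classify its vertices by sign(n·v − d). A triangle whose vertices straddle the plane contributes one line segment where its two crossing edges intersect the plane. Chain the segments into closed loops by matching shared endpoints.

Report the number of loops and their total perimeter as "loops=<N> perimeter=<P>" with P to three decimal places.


Straddling triangles (6 of 12):
  (v1,v3,v2) [--+] → (0.278243, 0.481918, 1.8005)–(0.556487, 0, 1.8005)  len=0.5565
  (v3,v4,v2) [--+] → (-0.278243, 0.481918, 1.8005)–(0.278243, 0.481918, 1.8005)  len=0.5565
  (v4,v5,v2) [--+] → (-0.556487, 0, 1.8005)–(-0.278243, 0.481918, 1.8005)  len=0.5565
  (v5,v6,v2) [--+] → (-0.278243, -0.481918, 1.8005)–(-0.556487, 0, 1.8005)  len=0.5565
  (v6,v7,v2) [--+] → (0.278243, -0.481918, 1.8005)–(-0.278243, -0.481918, 1.8005)  len=0.5565
  (v7,v1,v2) [--+] → (0.556487, 0, 1.8005)–(0.278243, -0.481918, 1.8005)  len=0.5565

Chained into 1 loop(s):
  loop 1: 6 segments, perimeter = 3.3389
Total perimeter = 3.339

loops=1 perimeter=3.339
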